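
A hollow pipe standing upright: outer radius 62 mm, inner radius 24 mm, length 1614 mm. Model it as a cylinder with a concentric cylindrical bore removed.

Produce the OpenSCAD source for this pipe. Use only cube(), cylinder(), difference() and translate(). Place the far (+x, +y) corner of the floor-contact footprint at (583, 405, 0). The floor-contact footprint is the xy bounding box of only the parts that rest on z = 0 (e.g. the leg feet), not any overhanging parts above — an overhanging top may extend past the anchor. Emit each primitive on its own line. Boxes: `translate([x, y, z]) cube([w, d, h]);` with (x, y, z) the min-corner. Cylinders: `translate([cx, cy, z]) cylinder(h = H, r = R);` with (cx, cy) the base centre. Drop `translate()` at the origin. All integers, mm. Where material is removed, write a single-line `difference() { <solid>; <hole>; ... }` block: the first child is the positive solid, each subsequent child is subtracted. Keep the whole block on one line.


difference() { translate([521, 343, 0]) cylinder(h = 1614, r = 62); translate([521, 343, 0]) cylinder(h = 1614, r = 24); }


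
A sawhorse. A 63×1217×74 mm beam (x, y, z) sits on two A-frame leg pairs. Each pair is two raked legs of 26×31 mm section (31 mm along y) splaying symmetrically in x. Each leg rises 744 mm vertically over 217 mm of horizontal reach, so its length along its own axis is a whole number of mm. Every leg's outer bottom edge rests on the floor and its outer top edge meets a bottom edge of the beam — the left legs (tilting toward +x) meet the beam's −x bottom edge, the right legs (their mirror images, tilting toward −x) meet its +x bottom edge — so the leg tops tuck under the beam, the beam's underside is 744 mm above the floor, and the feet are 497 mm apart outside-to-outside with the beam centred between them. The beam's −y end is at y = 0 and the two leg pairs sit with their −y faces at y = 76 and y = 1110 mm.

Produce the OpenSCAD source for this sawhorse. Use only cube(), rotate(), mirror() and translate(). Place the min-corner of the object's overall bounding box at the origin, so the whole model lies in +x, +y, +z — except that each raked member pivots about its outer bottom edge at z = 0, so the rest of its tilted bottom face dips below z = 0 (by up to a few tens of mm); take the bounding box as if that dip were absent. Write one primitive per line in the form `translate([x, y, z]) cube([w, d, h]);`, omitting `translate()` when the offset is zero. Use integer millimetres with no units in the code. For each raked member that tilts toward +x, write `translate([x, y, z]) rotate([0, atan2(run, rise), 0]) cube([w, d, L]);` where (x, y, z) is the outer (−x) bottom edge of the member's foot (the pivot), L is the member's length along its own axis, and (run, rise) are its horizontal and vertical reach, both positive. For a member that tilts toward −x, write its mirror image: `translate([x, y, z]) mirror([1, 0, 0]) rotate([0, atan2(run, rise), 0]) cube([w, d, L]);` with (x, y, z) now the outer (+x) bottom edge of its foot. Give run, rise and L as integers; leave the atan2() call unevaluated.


// leg length = √(217² + 744²) = 775
// right-leg outer foot x = 2·217 + 63 = 497
// beam min-corner = (217, 0, 744)
translate([217, 0, 744]) cube([63, 1217, 74]);
translate([0, 76, 0]) rotate([0, atan2(217, 744), 0]) cube([26, 31, 775]);
translate([497, 76, 0]) mirror([1, 0, 0]) rotate([0, atan2(217, 744), 0]) cube([26, 31, 775]);
translate([0, 1110, 0]) rotate([0, atan2(217, 744), 0]) cube([26, 31, 775]);
translate([497, 1110, 0]) mirror([1, 0, 0]) rotate([0, atan2(217, 744), 0]) cube([26, 31, 775]);


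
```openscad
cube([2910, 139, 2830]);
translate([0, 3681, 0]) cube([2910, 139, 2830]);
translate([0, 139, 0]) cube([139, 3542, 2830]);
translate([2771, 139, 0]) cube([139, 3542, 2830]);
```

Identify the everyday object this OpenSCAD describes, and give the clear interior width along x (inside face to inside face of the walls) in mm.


A house (or room) frame. The interior width is 2632 mm.

Four 2830 mm walls enclosing a rectangle with no floor or roof — a room or house frame. Outside width is 2910 mm and wall thickness is 139 mm, so the interior width is 2910 − 2 × 139 = 2632 mm.


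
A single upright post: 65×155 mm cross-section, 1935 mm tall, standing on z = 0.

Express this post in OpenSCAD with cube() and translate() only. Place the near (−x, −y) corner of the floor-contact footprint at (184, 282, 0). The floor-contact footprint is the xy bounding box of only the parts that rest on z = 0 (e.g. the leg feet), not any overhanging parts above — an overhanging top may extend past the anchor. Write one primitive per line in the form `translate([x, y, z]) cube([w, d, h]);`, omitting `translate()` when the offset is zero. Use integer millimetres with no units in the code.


translate([184, 282, 0]) cube([65, 155, 1935]);


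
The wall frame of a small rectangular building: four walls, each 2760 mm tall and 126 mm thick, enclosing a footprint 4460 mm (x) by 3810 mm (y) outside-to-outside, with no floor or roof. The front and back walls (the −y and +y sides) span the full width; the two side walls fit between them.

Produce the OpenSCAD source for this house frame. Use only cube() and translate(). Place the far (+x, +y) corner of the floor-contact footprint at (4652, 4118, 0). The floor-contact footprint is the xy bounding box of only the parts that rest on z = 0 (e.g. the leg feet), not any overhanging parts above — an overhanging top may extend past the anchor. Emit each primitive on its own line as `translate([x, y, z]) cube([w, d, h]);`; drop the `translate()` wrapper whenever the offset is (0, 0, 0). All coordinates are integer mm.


translate([192, 308, 0]) cube([4460, 126, 2760]);
translate([192, 3992, 0]) cube([4460, 126, 2760]);
translate([192, 434, 0]) cube([126, 3558, 2760]);
translate([4526, 434, 0]) cube([126, 3558, 2760]);


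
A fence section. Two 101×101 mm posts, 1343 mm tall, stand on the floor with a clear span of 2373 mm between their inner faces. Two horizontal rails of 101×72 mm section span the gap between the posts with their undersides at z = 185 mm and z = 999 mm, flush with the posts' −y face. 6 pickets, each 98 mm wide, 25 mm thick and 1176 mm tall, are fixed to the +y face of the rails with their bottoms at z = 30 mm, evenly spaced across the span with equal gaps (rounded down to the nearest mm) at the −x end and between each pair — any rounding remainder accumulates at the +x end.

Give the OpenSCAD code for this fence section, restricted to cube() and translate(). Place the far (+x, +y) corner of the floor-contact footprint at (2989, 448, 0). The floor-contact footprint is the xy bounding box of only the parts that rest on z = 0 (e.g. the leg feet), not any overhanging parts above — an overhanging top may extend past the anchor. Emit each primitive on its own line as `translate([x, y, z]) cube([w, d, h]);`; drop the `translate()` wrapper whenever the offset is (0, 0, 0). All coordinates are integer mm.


translate([414, 347, 0]) cube([101, 101, 1343]);
translate([2888, 347, 0]) cube([101, 101, 1343]);
translate([515, 347, 185]) cube([2373, 101, 72]);
translate([515, 347, 999]) cube([2373, 101, 72]);
translate([770, 448, 30]) cube([98, 25, 1176]);
translate([1123, 448, 30]) cube([98, 25, 1176]);
translate([1476, 448, 30]) cube([98, 25, 1176]);
translate([1829, 448, 30]) cube([98, 25, 1176]);
translate([2182, 448, 30]) cube([98, 25, 1176]);
translate([2535, 448, 30]) cube([98, 25, 1176]);


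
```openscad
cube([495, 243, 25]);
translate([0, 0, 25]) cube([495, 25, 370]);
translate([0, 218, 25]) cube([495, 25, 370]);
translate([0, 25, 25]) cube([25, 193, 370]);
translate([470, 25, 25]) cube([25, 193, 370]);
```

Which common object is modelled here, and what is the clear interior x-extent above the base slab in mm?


An open box. The internal width is 445 mm.

A 495×243 base slab with four walls standing on it — an open box. The base is 495 mm wide and the walls are 25 mm thick, so the internal width is 495 − 2 × 25 = 445 mm.


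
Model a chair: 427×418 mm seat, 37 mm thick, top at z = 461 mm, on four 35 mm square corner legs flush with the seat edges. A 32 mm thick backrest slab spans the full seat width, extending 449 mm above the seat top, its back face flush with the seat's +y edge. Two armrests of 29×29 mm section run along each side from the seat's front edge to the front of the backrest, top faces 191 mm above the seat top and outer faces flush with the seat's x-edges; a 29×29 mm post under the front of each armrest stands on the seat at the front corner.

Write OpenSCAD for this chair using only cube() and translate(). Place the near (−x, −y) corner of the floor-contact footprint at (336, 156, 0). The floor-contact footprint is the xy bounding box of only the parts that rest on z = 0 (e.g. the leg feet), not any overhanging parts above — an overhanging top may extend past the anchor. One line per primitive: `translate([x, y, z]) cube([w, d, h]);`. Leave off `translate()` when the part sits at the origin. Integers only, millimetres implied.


translate([336, 156, 424]) cube([427, 418, 37]);
translate([336, 156, 0]) cube([35, 35, 424]);
translate([728, 156, 0]) cube([35, 35, 424]);
translate([336, 539, 0]) cube([35, 35, 424]);
translate([728, 539, 0]) cube([35, 35, 424]);
translate([336, 542, 461]) cube([427, 32, 449]);
translate([336, 156, 623]) cube([29, 386, 29]);
translate([734, 156, 623]) cube([29, 386, 29]);
translate([336, 156, 461]) cube([29, 29, 162]);
translate([734, 156, 461]) cube([29, 29, 162]);


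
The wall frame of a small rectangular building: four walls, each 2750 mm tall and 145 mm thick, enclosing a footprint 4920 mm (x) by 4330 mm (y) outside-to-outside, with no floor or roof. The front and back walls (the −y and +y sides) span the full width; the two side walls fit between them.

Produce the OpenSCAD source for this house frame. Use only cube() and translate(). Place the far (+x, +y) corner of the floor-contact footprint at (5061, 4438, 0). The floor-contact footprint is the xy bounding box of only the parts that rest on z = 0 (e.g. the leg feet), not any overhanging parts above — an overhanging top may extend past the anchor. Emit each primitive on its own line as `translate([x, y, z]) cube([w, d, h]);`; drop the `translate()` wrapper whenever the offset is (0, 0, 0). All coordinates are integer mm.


translate([141, 108, 0]) cube([4920, 145, 2750]);
translate([141, 4293, 0]) cube([4920, 145, 2750]);
translate([141, 253, 0]) cube([145, 4040, 2750]);
translate([4916, 253, 0]) cube([145, 4040, 2750]);


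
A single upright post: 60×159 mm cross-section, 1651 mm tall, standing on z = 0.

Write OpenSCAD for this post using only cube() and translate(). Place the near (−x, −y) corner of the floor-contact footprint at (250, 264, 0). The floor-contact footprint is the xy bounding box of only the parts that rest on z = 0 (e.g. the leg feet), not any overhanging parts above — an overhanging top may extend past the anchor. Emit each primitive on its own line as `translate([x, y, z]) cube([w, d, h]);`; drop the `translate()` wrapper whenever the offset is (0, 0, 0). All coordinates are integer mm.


translate([250, 264, 0]) cube([60, 159, 1651]);


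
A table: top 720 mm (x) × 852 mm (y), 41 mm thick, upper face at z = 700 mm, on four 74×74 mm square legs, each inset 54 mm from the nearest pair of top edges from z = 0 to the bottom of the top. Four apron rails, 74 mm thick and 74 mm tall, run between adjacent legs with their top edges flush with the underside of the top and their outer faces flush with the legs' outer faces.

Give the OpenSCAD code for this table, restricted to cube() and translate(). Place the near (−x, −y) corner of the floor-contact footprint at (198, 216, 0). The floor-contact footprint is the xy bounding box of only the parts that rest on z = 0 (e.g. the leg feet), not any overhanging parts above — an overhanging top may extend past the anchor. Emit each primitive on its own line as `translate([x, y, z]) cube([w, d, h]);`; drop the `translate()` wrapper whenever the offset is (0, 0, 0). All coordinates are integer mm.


translate([144, 162, 659]) cube([720, 852, 41]);
translate([198, 216, 0]) cube([74, 74, 659]);
translate([736, 216, 0]) cube([74, 74, 659]);
translate([198, 886, 0]) cube([74, 74, 659]);
translate([736, 886, 0]) cube([74, 74, 659]);
translate([272, 216, 585]) cube([464, 74, 74]);
translate([272, 886, 585]) cube([464, 74, 74]);
translate([198, 290, 585]) cube([74, 596, 74]);
translate([736, 290, 585]) cube([74, 596, 74]);


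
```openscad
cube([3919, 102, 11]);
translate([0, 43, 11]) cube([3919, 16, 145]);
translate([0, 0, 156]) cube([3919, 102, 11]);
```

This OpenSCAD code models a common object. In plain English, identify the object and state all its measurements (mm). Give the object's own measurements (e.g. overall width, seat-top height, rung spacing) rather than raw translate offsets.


An I-beam lying along x, 3919 mm long. Overall section height 167 mm. Two flanges 102 mm wide (y) and 11 mm thick, one on the floor and one at the top; a web 16 mm thick runs between them, centred on the flange width.


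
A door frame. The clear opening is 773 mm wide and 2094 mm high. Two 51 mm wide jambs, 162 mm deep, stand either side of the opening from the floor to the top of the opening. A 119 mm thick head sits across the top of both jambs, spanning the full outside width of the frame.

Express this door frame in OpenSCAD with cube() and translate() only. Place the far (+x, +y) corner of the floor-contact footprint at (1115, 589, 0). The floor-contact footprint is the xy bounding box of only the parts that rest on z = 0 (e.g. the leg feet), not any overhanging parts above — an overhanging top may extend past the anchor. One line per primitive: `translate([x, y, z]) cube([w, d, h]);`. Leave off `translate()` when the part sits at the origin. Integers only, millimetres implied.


translate([240, 427, 0]) cube([51, 162, 2094]);
translate([1064, 427, 0]) cube([51, 162, 2094]);
translate([240, 427, 2094]) cube([875, 162, 119]);


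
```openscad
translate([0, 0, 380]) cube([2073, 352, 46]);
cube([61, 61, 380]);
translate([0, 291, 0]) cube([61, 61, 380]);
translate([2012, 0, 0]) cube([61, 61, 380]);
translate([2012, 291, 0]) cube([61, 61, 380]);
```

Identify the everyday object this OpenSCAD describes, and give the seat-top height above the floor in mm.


A bench. The seat-top height is 426 mm.

A long slab on four corner posts — a bench. The slab sits at z = 380 with thickness 46, so the top is 380 + 46 = 426 mm.


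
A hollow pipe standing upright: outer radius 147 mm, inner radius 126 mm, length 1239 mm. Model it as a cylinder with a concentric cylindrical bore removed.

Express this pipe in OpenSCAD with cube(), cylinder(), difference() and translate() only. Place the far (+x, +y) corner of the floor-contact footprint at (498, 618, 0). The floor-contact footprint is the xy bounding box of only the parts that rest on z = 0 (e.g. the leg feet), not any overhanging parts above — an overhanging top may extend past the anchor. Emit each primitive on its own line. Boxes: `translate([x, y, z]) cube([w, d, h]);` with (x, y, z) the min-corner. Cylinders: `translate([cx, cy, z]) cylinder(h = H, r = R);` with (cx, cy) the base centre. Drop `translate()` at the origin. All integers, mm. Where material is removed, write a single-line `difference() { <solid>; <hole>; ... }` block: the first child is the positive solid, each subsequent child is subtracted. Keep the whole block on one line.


difference() { translate([351, 471, 0]) cylinder(h = 1239, r = 147); translate([351, 471, 0]) cylinder(h = 1239, r = 126); }


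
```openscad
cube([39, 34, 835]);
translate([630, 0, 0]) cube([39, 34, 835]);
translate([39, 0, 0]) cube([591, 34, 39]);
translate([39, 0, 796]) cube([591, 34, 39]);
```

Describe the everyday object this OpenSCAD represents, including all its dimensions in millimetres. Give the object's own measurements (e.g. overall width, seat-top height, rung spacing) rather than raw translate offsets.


A rectangular picture frame lying in the x–z plane (depth along y). The opening is 591 mm wide (x) by 757 mm tall (z), surrounded by a border 39 mm wide on all four sides. The frame is 34 mm deep and is made of two full-height vertical stiles with two horizontal rails fitted between them.


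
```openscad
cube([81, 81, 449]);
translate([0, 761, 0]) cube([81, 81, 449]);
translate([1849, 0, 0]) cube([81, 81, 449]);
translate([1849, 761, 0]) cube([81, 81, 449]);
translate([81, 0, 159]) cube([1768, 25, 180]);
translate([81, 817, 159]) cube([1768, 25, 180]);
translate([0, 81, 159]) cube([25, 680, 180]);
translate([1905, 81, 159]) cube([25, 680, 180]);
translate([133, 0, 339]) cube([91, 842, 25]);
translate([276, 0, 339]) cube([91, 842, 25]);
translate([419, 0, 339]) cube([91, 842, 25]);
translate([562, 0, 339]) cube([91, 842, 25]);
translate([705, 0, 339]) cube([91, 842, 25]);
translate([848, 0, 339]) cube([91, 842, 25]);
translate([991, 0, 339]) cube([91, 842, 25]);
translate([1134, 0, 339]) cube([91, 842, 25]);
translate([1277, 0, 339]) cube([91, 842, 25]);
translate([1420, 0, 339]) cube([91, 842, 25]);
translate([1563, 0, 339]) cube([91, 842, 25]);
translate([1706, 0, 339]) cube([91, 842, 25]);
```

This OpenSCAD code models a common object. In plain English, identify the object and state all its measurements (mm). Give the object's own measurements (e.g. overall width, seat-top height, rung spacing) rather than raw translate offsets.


A bed frame 1930 mm long (x) by 842 mm wide (y). Four 81×81 mm corner posts, 449 mm tall, at the corners of the footprint. Four rails of 25 mm thickness and 180 mm height run between adjacent posts with their undersides at z = 159 mm, their outer faces flush with the outside of the frame (the two x-running rails run between the posts' inner faces; the two y-running rails run between the posts' inner faces). 12 slats, each 91 mm wide (x) and 25 mm thick, lie across the top of the two x-running rails, running the full 842 mm width of the frame in y; along x they sit between the end posts with a 52 mm gap after the −x posts and between neighbouring slats and before the +x posts.


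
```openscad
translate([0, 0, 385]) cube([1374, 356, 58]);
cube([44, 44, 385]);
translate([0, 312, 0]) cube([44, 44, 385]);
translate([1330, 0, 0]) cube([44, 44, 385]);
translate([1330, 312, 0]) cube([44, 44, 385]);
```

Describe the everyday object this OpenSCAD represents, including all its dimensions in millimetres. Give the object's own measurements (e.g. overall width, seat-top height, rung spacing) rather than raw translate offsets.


A long wooden bench with a 1374 mm (x) × 356 mm (y) seat, 58 mm thick, its top surface 443 mm above the floor. Four 44 mm square legs at the seat corners, flush with the edges, run from z = 0 to the seat underside.


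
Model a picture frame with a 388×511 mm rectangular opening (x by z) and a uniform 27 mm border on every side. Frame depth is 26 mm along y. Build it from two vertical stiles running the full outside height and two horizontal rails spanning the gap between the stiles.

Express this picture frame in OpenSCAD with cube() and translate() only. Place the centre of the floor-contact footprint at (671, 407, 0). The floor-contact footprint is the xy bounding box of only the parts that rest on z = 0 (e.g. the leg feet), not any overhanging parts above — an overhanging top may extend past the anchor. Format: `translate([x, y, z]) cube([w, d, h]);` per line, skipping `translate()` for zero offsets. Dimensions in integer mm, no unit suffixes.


translate([450, 394, 0]) cube([27, 26, 565]);
translate([865, 394, 0]) cube([27, 26, 565]);
translate([477, 394, 0]) cube([388, 26, 27]);
translate([477, 394, 538]) cube([388, 26, 27]);


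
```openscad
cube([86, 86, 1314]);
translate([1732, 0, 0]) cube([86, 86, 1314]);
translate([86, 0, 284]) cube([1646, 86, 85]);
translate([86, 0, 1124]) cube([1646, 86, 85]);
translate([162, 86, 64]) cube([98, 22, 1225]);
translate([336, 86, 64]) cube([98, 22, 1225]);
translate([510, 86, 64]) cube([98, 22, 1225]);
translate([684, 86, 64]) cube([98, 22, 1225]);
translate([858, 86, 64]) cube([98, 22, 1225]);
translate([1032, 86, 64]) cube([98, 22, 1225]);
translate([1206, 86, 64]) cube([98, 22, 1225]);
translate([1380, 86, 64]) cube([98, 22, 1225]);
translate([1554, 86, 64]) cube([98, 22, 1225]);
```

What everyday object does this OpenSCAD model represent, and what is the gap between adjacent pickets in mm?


A fence section. The picket gap is 76 mm.

Two posts, two rails, 9 pickets — a fence section. Span 1646 mm holds 9 pickets of 98 mm with 10 equal gaps: ⌊(1646 − 9·98) / 10⌋ = 76 mm.


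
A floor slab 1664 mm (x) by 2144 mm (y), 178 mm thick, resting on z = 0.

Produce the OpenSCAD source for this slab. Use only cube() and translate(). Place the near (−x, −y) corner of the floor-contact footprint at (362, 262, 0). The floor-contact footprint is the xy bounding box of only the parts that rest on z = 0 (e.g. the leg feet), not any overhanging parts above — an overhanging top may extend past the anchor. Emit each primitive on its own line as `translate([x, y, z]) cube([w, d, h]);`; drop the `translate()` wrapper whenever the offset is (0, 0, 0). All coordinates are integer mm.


translate([362, 262, 0]) cube([1664, 2144, 178]);


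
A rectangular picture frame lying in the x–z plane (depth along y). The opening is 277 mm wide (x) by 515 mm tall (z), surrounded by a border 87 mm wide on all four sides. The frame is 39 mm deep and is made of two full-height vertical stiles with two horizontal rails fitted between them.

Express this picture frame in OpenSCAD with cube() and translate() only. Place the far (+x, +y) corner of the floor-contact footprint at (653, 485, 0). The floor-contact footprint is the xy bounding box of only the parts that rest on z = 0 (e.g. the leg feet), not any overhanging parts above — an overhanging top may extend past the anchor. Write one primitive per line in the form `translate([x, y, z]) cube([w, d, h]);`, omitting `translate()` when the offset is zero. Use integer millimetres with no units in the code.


translate([202, 446, 0]) cube([87, 39, 689]);
translate([566, 446, 0]) cube([87, 39, 689]);
translate([289, 446, 0]) cube([277, 39, 87]);
translate([289, 446, 602]) cube([277, 39, 87]);


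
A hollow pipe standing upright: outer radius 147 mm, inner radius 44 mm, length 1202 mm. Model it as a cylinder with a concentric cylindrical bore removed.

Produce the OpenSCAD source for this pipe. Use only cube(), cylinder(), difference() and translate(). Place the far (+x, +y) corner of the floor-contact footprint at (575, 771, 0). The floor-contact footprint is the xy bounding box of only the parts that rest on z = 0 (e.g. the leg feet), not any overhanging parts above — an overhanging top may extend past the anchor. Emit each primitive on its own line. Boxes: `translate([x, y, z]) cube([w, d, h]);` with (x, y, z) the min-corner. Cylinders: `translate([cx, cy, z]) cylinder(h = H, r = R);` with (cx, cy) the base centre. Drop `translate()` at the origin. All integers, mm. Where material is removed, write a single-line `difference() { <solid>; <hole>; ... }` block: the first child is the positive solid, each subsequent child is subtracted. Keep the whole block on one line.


difference() { translate([428, 624, 0]) cylinder(h = 1202, r = 147); translate([428, 624, 0]) cylinder(h = 1202, r = 44); }


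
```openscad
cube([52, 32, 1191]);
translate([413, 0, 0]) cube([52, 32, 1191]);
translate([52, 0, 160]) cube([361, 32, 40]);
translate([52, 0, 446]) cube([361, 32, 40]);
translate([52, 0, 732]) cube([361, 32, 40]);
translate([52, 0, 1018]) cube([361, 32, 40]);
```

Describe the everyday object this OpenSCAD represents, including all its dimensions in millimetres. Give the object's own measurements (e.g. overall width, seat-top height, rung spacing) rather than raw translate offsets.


A straight ladder. Two 52×32 mm vertical rails, 1191 mm tall, stand 465 mm apart (outside-to-outside) with their front faces coplanar on the −y side. 4 rungs, each 32 mm deep and 40 mm tall, span between the inner faces of the rails, front faces flush with the rails. The lowest rung's underside is at z = 160 mm and rungs are spaced 286 mm apart (underside to underside).


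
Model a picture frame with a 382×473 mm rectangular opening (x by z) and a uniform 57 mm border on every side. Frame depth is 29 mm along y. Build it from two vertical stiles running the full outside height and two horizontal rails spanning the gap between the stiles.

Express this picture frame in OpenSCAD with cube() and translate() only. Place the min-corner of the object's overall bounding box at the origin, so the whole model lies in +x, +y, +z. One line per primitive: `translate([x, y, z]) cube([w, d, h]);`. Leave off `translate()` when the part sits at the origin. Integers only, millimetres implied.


cube([57, 29, 587]);
translate([439, 0, 0]) cube([57, 29, 587]);
translate([57, 0, 0]) cube([382, 29, 57]);
translate([57, 0, 530]) cube([382, 29, 57]);


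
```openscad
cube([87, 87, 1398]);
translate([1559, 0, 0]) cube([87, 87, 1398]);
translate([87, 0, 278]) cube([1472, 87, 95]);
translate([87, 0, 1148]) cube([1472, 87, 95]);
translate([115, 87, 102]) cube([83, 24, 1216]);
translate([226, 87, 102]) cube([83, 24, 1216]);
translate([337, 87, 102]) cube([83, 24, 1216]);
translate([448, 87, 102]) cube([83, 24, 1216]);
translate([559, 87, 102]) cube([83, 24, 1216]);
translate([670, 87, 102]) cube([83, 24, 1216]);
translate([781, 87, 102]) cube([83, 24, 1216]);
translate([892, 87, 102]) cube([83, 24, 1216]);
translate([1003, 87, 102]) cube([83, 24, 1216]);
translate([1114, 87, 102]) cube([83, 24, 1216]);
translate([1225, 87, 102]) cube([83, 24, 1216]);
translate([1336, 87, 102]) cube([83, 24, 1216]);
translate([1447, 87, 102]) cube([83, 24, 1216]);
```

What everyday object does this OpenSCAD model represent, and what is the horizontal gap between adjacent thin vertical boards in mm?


A fence section. The picket gap is 28 mm.

Two posts, two rails, 13 pickets — a fence section. Span 1472 mm holds 13 pickets of 83 mm with 14 equal gaps: ⌊(1472 − 13·83) / 14⌋ = 28 mm.


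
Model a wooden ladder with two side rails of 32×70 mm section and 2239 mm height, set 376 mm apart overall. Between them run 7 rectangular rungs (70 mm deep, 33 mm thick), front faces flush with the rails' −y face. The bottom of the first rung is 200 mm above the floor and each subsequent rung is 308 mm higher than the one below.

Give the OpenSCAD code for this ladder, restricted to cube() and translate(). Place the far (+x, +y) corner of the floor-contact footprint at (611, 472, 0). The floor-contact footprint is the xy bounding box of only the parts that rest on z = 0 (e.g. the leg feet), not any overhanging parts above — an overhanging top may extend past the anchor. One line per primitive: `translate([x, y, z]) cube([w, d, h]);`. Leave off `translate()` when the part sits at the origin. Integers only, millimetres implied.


// rung span = 376 - 2*32 = 312
// rung[k] z = 200 + k*308
translate([235, 402, 0]) cube([32, 70, 2239]);
translate([579, 402, 0]) cube([32, 70, 2239]);
translate([267, 402, 200]) cube([312, 70, 33]);
translate([267, 402, 508]) cube([312, 70, 33]);
translate([267, 402, 816]) cube([312, 70, 33]);
translate([267, 402, 1124]) cube([312, 70, 33]);
translate([267, 402, 1432]) cube([312, 70, 33]);
translate([267, 402, 1740]) cube([312, 70, 33]);
translate([267, 402, 2048]) cube([312, 70, 33]);


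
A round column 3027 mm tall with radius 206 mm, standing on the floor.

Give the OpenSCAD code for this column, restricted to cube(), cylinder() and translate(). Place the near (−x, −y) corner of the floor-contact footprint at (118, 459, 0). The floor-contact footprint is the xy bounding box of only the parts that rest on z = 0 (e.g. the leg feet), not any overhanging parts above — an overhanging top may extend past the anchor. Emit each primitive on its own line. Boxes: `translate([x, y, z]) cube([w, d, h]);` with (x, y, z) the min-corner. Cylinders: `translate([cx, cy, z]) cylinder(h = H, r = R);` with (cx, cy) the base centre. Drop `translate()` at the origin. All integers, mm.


translate([324, 665, 0]) cylinder(h = 3027, r = 206);


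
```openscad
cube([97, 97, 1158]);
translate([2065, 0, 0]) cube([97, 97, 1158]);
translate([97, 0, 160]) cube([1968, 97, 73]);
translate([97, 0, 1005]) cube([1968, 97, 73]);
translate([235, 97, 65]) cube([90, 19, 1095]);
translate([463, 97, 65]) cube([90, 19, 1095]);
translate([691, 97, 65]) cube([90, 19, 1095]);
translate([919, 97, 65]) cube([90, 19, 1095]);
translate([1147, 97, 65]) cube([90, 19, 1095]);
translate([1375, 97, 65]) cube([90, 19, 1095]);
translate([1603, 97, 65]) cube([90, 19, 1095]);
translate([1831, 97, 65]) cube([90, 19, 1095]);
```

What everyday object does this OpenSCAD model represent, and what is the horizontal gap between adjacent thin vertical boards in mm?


A fence section. The picket gap is 138 mm.

Two posts, two rails, 8 pickets — a fence section. Span 1968 mm holds 8 pickets of 90 mm with 9 equal gaps: ⌊(1968 − 8·90) / 9⌋ = 138 mm.


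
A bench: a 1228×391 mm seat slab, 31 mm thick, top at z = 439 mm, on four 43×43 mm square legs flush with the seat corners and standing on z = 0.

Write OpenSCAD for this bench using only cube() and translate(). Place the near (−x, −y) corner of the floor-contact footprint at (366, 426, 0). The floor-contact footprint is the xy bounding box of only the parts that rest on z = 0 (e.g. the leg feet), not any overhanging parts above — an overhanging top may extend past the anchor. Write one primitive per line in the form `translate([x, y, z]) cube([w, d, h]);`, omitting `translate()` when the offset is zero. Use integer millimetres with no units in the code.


translate([366, 426, 408]) cube([1228, 391, 31]);
translate([366, 426, 0]) cube([43, 43, 408]);
translate([366, 774, 0]) cube([43, 43, 408]);
translate([1551, 426, 0]) cube([43, 43, 408]);
translate([1551, 774, 0]) cube([43, 43, 408]);


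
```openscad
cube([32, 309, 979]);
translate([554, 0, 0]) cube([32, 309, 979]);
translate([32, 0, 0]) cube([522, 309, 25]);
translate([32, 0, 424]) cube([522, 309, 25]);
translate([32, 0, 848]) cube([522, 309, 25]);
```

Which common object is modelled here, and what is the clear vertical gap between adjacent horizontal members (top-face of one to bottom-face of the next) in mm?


A bookshelf. The clear shelf gap is 399 mm.

Two tall side panels with 3 horizontal boards between them — a bookshelf. The first two shelf undersides are at z = 0 and z = 424; with shelf thickness 25, the clear gap is 424 − 0 − 25 = 399 mm.


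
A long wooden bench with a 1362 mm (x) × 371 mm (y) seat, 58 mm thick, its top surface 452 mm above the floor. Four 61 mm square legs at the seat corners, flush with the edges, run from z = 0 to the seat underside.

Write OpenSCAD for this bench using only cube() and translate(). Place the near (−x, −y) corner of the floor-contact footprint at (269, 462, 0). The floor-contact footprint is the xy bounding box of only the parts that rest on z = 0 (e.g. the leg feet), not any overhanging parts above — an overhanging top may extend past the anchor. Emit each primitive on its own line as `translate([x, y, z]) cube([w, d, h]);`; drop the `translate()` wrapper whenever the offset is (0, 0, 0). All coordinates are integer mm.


translate([269, 462, 394]) cube([1362, 371, 58]);
translate([269, 462, 0]) cube([61, 61, 394]);
translate([269, 772, 0]) cube([61, 61, 394]);
translate([1570, 462, 0]) cube([61, 61, 394]);
translate([1570, 772, 0]) cube([61, 61, 394]);


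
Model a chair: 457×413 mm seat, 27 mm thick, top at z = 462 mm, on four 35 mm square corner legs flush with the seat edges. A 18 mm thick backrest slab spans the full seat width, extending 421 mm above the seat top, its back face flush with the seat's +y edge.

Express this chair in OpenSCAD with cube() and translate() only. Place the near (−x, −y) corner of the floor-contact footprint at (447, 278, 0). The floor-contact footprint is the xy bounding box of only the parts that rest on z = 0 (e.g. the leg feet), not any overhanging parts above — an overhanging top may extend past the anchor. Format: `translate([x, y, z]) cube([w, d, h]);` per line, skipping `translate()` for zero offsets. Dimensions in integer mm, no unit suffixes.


translate([447, 278, 435]) cube([457, 413, 27]);
translate([447, 278, 0]) cube([35, 35, 435]);
translate([869, 278, 0]) cube([35, 35, 435]);
translate([447, 656, 0]) cube([35, 35, 435]);
translate([869, 656, 0]) cube([35, 35, 435]);
translate([447, 673, 462]) cube([457, 18, 421]);


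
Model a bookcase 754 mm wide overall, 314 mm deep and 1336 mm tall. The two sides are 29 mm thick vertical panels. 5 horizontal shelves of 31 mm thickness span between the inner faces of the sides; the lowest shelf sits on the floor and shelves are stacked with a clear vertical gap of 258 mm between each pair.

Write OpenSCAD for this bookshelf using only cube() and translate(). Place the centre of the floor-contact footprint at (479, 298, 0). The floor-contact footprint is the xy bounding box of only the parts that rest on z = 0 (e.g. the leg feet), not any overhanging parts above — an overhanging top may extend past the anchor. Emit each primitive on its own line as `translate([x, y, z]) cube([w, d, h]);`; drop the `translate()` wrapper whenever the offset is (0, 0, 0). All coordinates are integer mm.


translate([102, 141, 0]) cube([29, 314, 1336]);
translate([827, 141, 0]) cube([29, 314, 1336]);
translate([131, 141, 0]) cube([696, 314, 31]);
translate([131, 141, 289]) cube([696, 314, 31]);
translate([131, 141, 578]) cube([696, 314, 31]);
translate([131, 141, 867]) cube([696, 314, 31]);
translate([131, 141, 1156]) cube([696, 314, 31]);


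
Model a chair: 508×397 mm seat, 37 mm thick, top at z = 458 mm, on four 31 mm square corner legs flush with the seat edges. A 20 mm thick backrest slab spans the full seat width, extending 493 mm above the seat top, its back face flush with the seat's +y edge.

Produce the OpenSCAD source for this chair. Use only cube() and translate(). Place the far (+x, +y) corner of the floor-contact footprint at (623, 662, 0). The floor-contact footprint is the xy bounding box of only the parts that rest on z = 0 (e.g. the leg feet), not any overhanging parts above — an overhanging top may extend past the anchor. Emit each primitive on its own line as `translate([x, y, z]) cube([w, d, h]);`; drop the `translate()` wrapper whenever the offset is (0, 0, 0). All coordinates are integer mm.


// leg_h = 458 - 37 = 421
translate([115, 265, 421]) cube([508, 397, 37]);
translate([115, 265, 0]) cube([31, 31, 421]);
translate([592, 265, 0]) cube([31, 31, 421]);
translate([115, 631, 0]) cube([31, 31, 421]);
translate([592, 631, 0]) cube([31, 31, 421]);
translate([115, 642, 458]) cube([508, 20, 493]);


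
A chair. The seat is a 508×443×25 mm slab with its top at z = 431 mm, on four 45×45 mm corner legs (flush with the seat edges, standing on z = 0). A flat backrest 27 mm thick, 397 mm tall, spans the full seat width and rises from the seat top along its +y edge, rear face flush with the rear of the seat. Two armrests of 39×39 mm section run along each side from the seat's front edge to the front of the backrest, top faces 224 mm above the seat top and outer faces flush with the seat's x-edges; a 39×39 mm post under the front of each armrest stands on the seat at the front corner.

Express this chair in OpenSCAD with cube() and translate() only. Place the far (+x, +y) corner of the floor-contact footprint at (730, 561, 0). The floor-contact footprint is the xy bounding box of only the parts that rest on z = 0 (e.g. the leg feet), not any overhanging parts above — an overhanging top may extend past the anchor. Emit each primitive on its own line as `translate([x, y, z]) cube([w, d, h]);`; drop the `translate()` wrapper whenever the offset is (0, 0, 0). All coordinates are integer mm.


// leg_h = 431 - 25 = 406
// arm post h = 224 - 39 = 185
translate([222, 118, 406]) cube([508, 443, 25]);
translate([222, 118, 0]) cube([45, 45, 406]);
translate([685, 118, 0]) cube([45, 45, 406]);
translate([222, 516, 0]) cube([45, 45, 406]);
translate([685, 516, 0]) cube([45, 45, 406]);
translate([222, 534, 431]) cube([508, 27, 397]);
translate([222, 118, 616]) cube([39, 416, 39]);
translate([691, 118, 616]) cube([39, 416, 39]);
translate([222, 118, 431]) cube([39, 39, 185]);
translate([691, 118, 431]) cube([39, 39, 185]);


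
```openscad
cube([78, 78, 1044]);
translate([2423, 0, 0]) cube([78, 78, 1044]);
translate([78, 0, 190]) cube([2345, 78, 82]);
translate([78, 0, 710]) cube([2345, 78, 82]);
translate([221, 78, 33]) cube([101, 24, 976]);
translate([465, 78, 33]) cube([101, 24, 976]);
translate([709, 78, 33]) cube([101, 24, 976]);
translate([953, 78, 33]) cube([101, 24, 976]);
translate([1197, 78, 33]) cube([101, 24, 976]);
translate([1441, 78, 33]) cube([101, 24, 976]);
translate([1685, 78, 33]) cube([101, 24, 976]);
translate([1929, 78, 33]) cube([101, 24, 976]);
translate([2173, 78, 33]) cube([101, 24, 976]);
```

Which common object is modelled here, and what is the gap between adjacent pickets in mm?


A fence section. The picket gap is 143 mm.

Two posts, two rails, 9 pickets — a fence section. Span 2345 mm holds 9 pickets of 101 mm with 10 equal gaps: ⌊(2345 − 9·101) / 10⌋ = 143 mm.


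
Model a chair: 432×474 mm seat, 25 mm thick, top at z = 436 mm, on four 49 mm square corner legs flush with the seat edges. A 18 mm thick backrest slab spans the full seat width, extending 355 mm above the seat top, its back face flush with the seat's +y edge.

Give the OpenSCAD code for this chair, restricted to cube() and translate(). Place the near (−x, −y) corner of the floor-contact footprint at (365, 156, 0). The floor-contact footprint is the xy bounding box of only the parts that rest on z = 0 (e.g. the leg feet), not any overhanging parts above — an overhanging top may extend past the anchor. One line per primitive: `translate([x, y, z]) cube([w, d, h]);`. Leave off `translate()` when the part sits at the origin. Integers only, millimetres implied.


translate([365, 156, 411]) cube([432, 474, 25]);
translate([365, 156, 0]) cube([49, 49, 411]);
translate([748, 156, 0]) cube([49, 49, 411]);
translate([365, 581, 0]) cube([49, 49, 411]);
translate([748, 581, 0]) cube([49, 49, 411]);
translate([365, 612, 436]) cube([432, 18, 355]);


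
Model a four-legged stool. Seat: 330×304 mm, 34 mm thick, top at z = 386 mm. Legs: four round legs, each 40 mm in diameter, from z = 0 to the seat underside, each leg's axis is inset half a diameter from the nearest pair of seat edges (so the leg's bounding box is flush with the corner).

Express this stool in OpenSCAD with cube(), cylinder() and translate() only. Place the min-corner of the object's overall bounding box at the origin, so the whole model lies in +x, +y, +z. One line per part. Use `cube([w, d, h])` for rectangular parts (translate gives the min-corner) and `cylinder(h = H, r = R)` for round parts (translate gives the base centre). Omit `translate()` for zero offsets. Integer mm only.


translate([0, 0, 352]) cube([330, 304, 34]);
translate([20, 20, 0]) cylinder(h = 352, r = 20);
translate([310, 20, 0]) cylinder(h = 352, r = 20);
translate([20, 284, 0]) cylinder(h = 352, r = 20);
translate([310, 284, 0]) cylinder(h = 352, r = 20);


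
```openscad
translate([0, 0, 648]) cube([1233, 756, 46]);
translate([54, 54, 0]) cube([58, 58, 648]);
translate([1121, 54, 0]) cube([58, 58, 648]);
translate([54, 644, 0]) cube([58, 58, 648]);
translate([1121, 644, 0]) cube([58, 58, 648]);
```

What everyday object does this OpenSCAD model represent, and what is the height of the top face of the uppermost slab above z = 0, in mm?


A table. The table height is 694 mm.

A 1233×756×46 slab sits at z = 648 on four 58 mm square posts — a table. The top surface is at 648 + 46 = 694 mm.


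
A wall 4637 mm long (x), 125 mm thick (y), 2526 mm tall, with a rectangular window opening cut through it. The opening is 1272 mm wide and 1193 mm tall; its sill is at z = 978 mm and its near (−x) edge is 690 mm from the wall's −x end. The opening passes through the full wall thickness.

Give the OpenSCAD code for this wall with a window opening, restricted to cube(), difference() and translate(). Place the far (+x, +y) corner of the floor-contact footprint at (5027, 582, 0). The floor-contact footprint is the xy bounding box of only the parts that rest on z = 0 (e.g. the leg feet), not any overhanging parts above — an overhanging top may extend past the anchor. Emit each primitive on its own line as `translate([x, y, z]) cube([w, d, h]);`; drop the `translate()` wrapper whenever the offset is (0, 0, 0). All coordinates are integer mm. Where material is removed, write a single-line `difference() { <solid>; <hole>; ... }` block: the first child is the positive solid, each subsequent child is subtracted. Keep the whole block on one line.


difference() { translate([390, 457, 0]) cube([4637, 125, 2526]); translate([1080, 457, 978]) cube([1272, 125, 1193]); }
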